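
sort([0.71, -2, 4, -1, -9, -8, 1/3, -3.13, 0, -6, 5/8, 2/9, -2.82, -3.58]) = [-9, -8, -6, -3.58, -3.13, -2.82, -2, -1, 0, 2/9, 1/3, 5/8, 0.71, 4]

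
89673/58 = 1546 + 5/58 ≈ 1546.09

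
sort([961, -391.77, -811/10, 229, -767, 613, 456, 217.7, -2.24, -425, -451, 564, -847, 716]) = [-847, -767, -451, -425, -391.77, -811/10, -2.24, 217.7, 229, 456, 564, 613, 716, 961]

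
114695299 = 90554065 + 24141234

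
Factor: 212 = 2^2*53^1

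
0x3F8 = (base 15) 47B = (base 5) 13031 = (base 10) 1016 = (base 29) 161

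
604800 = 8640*70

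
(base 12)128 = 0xb0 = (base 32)5g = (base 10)176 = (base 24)78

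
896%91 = 77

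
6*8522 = 51132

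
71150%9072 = 7646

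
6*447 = 2682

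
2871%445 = 201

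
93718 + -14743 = 78975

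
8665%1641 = 460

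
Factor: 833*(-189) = -1*3^3*7^3*17^1 = -157437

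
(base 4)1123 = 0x5b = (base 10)91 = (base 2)1011011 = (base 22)43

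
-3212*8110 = -26049320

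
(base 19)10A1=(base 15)2150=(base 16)1B8A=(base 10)7050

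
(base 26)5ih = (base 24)6h1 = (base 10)3865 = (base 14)15a1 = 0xf19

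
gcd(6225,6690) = 15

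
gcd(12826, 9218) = 22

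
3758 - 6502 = -2744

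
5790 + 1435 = 7225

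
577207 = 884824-307617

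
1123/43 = 26 + 5/43 ≈ 26.12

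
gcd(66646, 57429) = 709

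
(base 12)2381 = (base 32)3sh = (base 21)90g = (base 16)f91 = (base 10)3985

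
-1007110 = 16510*(-61)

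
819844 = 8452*97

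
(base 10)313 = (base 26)c1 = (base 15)15d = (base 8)471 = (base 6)1241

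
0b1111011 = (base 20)63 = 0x7b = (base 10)123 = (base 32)3r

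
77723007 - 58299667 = 19423340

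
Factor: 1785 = 3^1*5^1*7^1*17^1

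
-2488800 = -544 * 4575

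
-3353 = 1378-4731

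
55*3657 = 201135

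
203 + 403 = 606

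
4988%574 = 396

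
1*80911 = 80911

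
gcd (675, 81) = 27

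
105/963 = 35/321 ≈ 0.109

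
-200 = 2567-2767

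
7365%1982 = 1419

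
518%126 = 14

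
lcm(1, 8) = 8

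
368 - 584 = -216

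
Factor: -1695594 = -1*2^1*3^1*282599^1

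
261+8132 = 8393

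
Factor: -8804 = -1 * 2^2 * 31^1 * 71^1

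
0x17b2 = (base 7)23454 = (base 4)1132302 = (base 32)5ti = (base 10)6066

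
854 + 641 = 1495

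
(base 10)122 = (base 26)4i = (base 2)1111010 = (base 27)4e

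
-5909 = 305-6214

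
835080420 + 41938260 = 877018680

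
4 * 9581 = 38324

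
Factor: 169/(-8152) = -1 * 2^(-3) * 13^2 * 1019^(-1) 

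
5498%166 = 20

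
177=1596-1419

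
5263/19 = 277 = 277.00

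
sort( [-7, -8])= [-8, -7]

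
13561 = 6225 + 7336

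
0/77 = 0 = 0.00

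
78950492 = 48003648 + 30946844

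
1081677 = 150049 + 931628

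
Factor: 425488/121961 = 2^4*7^(-1)*19^(-1)*29^1 = 464/133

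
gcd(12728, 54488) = 8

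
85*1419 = 120615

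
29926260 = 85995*348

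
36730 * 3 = 110190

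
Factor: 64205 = 5^1*12841^1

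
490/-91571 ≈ -0.00535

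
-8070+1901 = -6169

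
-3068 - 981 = -4049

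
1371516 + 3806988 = 5178504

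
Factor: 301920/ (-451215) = -1*2^5*3^ (-1)*17^1*271^ (-1) = -544/813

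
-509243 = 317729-826972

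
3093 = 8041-4948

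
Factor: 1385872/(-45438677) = -1*2^4*37^1*2341^1*45438677^(-1)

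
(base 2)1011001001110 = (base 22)bhc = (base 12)337a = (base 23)ai6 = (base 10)5710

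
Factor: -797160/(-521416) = 3^1*5^1*13^1*73^1*9311^(-1) = 14235/9311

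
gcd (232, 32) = 8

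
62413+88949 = 151362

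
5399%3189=2210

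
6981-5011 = 1970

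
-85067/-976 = 87 + 155/976 ≈ 87.16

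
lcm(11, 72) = 792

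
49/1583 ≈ 0.0310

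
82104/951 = 27368/317 ≈ 86.33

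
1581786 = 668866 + 912920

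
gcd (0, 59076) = 59076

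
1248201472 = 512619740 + 735581732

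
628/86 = 314/43 ≈ 7.30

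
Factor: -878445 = -1 * 3^6 * 5^1 * 241^1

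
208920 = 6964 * 30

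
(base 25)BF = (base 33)8Q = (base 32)92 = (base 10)290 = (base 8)442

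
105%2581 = 105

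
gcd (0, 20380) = 20380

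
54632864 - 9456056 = 45176808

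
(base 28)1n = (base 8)63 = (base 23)25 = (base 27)1o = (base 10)51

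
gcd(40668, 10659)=3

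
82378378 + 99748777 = 182127155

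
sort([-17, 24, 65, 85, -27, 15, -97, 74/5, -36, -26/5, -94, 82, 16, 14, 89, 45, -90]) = [-97, -94, -90, -36, -27, -17, -26/5, 14, 74/5, 15, 16, 24, 45, 65, 82, 85, 89]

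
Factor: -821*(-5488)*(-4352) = -1*2^12*7^3*17^1*821^1 = -19608580096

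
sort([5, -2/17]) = [-2/17, 5]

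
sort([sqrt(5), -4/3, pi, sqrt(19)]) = [-4/3, sqrt(5), pi, sqrt(19)]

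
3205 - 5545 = -2340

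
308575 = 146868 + 161707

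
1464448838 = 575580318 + 888868520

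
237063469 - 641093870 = -404030401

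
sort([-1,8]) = [-1,8]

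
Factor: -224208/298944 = -1 * 2^(-2) * 3^1 = -3/4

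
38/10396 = 19/5198 ≈ 0.00366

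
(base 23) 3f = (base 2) 1010100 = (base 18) 4c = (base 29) 2q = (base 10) 84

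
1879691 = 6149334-4269643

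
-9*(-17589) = 158301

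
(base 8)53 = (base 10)43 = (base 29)1e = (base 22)1l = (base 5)133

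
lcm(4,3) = 12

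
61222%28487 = 4248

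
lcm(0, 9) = 0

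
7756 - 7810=-54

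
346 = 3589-3243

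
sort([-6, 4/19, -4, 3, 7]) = [-6, -4, 4/19, 3, 7]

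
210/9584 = 105/4792 ≈ 0.0219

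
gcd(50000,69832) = 8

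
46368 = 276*168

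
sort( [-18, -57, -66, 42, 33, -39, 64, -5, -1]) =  [-66, -57, -39, -18, -5, -1, 33, 42, 64]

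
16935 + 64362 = 81297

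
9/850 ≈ 0.0106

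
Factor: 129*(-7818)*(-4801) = 2^1*3^2*43^1*1303^1*4801^1 = 4841914122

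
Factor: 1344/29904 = 2^2*89^(-1) = 4/89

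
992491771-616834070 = 375657701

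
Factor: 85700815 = 5^1 * 211^1 * 81233^1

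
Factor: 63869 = 13^1*17^3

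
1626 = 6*271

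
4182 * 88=368016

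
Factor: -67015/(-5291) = 5^1 * 11^(-1) * 37^(-1) * 1031^1 = 5155/407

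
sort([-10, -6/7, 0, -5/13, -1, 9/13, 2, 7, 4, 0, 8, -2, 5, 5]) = [-10, -2, -1, -6/7, -5/13, 0, 0, 9/13, 2, 4, 5, 5, 7, 8]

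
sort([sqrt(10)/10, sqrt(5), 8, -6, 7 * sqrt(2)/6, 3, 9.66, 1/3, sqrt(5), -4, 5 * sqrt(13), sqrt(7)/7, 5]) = [-6, -4, sqrt(10)/10, 1/3, sqrt(7)/7, 7 * sqrt(2)/6, sqrt(5), sqrt(5), 3, 5, 8, 9.66, 5 * sqrt(13)]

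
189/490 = 27/70 ≈ 0.386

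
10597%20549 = 10597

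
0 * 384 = 0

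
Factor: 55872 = 2^6 * 3^2 * 97^1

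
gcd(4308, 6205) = 1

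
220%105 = 10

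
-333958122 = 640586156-974544278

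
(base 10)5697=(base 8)13101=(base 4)1121001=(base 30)69r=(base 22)bgl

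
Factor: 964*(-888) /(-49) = 2^5*3^1*7^(-2)*37^1*241^1 = 856032/49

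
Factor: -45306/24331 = -1 * 2^1 * 3^3 * 29^(-1) = -54/29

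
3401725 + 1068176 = 4469901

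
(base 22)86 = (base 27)6k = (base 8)266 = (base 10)182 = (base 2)10110110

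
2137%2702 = 2137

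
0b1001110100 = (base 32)jk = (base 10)628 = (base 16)274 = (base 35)hx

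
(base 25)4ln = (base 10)3048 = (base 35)2h3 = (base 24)570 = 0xbe8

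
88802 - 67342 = 21460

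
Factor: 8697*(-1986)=-1*2^1*3^2*13^1*223^1*331^1=-17272242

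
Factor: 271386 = 2^1 * 3^2 * 15077^1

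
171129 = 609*281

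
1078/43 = 25 + 3/43 ≈ 25.07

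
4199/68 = 247/4 = 61.75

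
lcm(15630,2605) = 15630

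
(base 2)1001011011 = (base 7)1521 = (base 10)603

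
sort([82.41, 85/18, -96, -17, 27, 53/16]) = [-96, -17, 53/16, 85/18, 27, 82.41]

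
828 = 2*414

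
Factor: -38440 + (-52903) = -1*7^1*13049^1 = -91343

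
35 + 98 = 133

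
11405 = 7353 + 4052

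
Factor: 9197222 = 2^1 * 193^1 * 23827^1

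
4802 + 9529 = 14331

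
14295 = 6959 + 7336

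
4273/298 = 14 + 101/298≈14.34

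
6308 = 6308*1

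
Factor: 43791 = 3^1*11^1*1327^1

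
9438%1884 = 18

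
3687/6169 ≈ 0.598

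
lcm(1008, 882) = 7056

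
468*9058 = 4239144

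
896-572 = 324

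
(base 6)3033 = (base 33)k9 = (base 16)29d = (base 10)669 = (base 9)823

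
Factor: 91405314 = 2^1*3^3*7^1*11^1*13^1*19^1*89^1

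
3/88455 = 1/29485 ≈ 0.0000339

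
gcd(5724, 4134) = 318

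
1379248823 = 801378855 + 577869968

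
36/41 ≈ 0.878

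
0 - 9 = -9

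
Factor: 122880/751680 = 2^7*3^(-3)*29^(-1) = 128/783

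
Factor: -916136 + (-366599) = -1*5^1*17^1*15091^1 = -1282735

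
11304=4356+6948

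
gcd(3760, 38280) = 40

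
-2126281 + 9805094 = 7678813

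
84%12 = 0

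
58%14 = 2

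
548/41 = 13 + 15/41 ≈ 13.37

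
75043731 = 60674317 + 14369414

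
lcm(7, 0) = 0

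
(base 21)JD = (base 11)345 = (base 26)FM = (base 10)412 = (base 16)19C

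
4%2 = 0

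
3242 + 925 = 4167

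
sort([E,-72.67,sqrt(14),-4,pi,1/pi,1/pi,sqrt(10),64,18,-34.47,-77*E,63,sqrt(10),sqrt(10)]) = [-77*E,-72.67,-34.47,-4,1/pi,1/pi,E,pi,sqrt(10),sqrt(10),sqrt(10),sqrt(14),18,63,64]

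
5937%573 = 207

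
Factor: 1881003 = 3^1 * 71^1 * 8831^1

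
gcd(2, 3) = 1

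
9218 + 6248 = 15466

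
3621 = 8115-4494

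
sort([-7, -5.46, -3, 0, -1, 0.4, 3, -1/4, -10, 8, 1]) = [-10, -7, -5.46, -3, -1, -1/4, 0, 0.4, 1, 3, 8]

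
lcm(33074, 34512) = 793776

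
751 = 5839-5088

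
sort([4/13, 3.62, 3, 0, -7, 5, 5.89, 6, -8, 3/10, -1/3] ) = [-8, -7, -1/3, 0, 3/10, 4/13, 3, 3.62, 5, 5.89, 6] 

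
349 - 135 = 214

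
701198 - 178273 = 522925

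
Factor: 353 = 353^1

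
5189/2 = 2594 + 1/2 = 2594.50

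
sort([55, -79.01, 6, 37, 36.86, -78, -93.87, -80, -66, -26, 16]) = [-93.87, -80, -79.01, -78, -66, -26, 6, 16, 36.86, 37, 55]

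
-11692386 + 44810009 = 33117623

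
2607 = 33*79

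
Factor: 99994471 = 99994471^1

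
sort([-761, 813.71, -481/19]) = [-761, -481/19, 813.71]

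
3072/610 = 5 + 11/305 ≈ 5.04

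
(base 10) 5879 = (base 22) c35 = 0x16f7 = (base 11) 4465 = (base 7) 23066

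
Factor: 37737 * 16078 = 2^1 * 3^2 * 7^1 * 599^1 * 8039^1 = 606735486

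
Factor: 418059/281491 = 3^2*7^(-1)*40213^(-1)*46451^1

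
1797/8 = 224 + 5/8 ≈ 224.63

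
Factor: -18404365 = -1*5^1*7^1*525839^1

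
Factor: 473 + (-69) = 2^2 * 101^1 = 404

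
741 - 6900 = -6159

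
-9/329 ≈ -0.0274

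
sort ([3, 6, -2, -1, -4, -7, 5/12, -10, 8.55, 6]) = [-10, -7, -4, -2, -1, 5/12, 3, 6, 6, 8.55]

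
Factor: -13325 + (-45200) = -1*5^2*2341^1 = -58525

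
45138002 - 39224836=5913166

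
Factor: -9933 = -1*3^1*7^1*11^1*43^1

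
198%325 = 198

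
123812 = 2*61906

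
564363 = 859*657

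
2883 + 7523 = 10406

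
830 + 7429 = 8259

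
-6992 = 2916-9908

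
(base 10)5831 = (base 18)hhh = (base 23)b0c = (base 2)1011011000111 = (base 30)6eb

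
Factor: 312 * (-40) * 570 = -1 * 2^7 * 3^2 * 5^2 * 13^1 * 19^1 = -7113600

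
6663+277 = 6940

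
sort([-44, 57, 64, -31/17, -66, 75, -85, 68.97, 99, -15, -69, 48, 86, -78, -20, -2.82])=[-85, -78, -69, -66, -44, -20, -15, -2.82, -31/17, 48, 57, 64, 68.97, 75, 86, 99]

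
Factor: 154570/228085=2^1 * 11^(-2) * 41^1=82/121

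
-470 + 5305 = 4835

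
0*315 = 0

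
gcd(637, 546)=91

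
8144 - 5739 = 2405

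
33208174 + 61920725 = 95128899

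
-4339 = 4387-8726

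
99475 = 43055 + 56420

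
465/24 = 19 + 3/8 ≈ 19.38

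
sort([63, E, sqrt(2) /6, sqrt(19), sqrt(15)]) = [sqrt(2) /6, E, sqrt(15), sqrt(19), 63]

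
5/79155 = 1/15831 ≈ 0.0000632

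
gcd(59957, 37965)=1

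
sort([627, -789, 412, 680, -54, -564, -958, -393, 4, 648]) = [-958, -789, -564, -393, -54, 4, 412, 627, 648, 680]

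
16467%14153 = 2314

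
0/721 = 0 = 0.00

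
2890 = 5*578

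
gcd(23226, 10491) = 3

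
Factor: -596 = -1 * 2^2 * 149^1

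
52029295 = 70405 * 739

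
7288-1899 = 5389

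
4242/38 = 2121/19 ≈ 111.63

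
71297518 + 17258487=88556005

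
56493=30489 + 26004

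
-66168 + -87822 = -153990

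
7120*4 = 28480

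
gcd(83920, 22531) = 1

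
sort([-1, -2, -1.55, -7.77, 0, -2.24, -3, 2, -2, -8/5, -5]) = [-7.77, -5, -3, -2.24, -2, -2, -8/5, -1.55, -1, 0, 2]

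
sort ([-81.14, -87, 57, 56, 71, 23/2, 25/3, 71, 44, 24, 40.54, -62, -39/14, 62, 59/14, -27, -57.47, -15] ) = [-87, -81.14, -62, -57.47, -27, -15, -39/14, 59/14, 25/3, 23/2, 24, 40.54, 44, 56, 57, 62, 71, 71] 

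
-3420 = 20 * (-171)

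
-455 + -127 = -582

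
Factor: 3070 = 2^1*5^1*307^1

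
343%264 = 79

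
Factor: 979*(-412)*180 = -1*2^4*3^2*5^1*11^1*89^1*103^1 = -72602640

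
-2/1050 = -1/525 ≈ -0.00190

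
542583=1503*361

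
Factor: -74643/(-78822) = 2^(-1)*3^(-1)*29^(-1)*139^1*151^(-1)*179^1 = 24881/26274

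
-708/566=-1 - 71/283 ≈ -1.25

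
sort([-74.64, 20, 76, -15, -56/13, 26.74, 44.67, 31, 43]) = [-74.64, -15, -56/13, 20, 26.74, 31, 43, 44.67, 76]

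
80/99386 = 40/49693 ≈ 0.000805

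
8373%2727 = 192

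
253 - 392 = -139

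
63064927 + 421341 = 63486268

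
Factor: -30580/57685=-1*2^2*11^1*83^(-1)=-44/83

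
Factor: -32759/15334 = -1 * 2^(-1) * 11^(-1) * 47^1 = -47/22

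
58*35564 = 2062712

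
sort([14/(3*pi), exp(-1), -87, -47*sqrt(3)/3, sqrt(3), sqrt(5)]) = [-87, -47*sqrt(3)/3, exp(-1), 14/(3*pi), sqrt(3), sqrt(5)]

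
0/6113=0=0.00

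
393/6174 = 131/2058 ≈ 0.0637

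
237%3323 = 237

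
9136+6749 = 15885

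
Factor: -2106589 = -1 * 17^1 * 29^1 * 4273^1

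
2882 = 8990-6108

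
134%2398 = 134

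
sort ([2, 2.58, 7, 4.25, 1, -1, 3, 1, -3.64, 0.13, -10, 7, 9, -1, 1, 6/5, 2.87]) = [-10, -3.64, -1, -1, 0.13, 1, 1, 1, 6/5, 2, 2.58, 2.87, 3, 4.25, 7, 7, 9]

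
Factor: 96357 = 3^1*32119^1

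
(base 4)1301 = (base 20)5d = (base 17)6b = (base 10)113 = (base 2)1110001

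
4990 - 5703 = -713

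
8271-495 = 7776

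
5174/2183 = 2+808/2183 ≈ 2.37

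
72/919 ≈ 0.0783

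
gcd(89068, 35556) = 4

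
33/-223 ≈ -0.148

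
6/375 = 2/125 = 0.016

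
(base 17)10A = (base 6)1215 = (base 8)453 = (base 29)A9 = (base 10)299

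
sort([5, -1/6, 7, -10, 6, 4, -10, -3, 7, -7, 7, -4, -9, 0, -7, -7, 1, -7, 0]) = [-10, -10, -9, -7, -7, -7, -7, -4, -3, -1/6, 0, 0, 1, 4, 5, 6, 7, 7, 7]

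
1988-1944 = 44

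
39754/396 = 1807/18 ≈ 100.39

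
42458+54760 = 97218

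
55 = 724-669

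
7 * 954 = 6678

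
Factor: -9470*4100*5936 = -1*2^7*5^3*7^1*41^1*53^1*947^1 = -230477072000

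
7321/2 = 3660 + 1/2 = 3660.50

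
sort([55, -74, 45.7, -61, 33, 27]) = [-74, -61, 27, 33, 45.7, 55]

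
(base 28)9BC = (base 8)16320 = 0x1CD0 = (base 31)7KT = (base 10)7376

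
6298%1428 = 586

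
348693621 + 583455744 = 932149365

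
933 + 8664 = 9597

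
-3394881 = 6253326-9648207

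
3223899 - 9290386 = -6066487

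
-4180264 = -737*5672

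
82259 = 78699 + 3560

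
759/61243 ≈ 0.0124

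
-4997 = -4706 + -291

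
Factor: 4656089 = 4656089^1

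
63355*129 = 8172795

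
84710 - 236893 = -152183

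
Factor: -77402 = -1*2^1*13^2*229^1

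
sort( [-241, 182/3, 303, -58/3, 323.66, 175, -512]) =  [-512, -241, -58/3, 182/3, 175, 303, 323.66]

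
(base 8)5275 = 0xabd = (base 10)2749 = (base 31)2ql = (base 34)2ct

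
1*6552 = 6552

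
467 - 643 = -176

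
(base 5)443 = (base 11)102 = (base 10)123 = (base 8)173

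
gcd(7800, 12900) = 300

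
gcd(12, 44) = 4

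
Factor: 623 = 7^1*89^1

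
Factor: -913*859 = -1*11^1*83^1*859^1 = -784267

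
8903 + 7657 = 16560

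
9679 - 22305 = -12626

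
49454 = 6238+43216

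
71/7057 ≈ 0.0101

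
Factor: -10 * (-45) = 2^1 * 3^2 * 5^2 = 450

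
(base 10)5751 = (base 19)fhd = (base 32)5jn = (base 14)214b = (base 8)13167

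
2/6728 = 1/3364≈0.000297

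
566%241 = 84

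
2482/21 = 118 + 4/21 ≈ 118.19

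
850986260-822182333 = 28803927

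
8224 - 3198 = 5026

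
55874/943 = 59 + 237/943 ≈ 59.25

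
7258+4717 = 11975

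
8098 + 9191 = 17289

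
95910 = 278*345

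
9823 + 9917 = 19740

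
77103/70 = 1101 + 33/70≈1101.47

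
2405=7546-5141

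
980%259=203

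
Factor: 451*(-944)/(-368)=11^1*23^(-1)*41^1*59^1=26609/23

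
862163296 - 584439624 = 277723672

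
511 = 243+268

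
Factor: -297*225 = -1*3^5*5^2*11^1 = -66825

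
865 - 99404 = -98539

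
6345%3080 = 185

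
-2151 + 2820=669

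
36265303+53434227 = 89699530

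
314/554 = 157/277 ≈ 0.567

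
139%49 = 41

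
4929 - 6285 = -1356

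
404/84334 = 202/42167 ≈ 0.00479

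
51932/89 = 583 + 45/89 ≈ 583.51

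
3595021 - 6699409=-3104388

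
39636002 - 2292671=37343331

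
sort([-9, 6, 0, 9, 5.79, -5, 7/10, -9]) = [-9, -9, -5, 0, 7/10, 5.79, 6, 9]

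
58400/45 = 11680/9 ≈ 1297.78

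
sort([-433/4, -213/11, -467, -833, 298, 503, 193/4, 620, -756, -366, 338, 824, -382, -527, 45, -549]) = [-833, -756, -549, -527, -467, -382, -366, -433/4, -213/11, 45, 193/4, 298, 338, 503, 620, 824]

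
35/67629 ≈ 0.000518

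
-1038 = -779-259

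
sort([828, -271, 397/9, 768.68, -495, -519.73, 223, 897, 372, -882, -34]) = [-882, -519.73, -495, -271, -34, 397/9, 223, 372, 768.68, 828, 897]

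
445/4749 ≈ 0.0937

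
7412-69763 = -62351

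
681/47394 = 227/15798 ≈ 0.0144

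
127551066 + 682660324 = 810211390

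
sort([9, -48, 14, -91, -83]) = [-91, -83, -48, 9, 14]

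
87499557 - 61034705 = 26464852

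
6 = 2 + 4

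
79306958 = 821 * 96598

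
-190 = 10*(-19)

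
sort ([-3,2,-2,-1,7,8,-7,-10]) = [-10,-7,-3,-2,-1,2,7,8]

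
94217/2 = 47108+1/2 = 47108.50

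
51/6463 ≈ 0.00789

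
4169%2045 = 79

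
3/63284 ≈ 0.0000474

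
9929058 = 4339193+5589865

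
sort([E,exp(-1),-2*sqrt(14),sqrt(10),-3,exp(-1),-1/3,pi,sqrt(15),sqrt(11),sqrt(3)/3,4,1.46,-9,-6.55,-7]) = [-9,-2*sqrt(14),-7,-6.55,-3,-1/3,exp(-1),exp(-1),sqrt(3)/3,1.46,E,pi,sqrt(10),sqrt(11),sqrt(15),4]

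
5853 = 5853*1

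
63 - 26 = 37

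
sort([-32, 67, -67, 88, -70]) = [-70, -67, -32, 67, 88]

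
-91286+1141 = -90145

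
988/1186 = 494/593 ≈ 0.833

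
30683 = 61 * 503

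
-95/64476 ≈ -0.00147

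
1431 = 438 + 993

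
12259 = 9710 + 2549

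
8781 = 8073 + 708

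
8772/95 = 92 + 32/95 ≈ 92.34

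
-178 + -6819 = -6997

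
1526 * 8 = 12208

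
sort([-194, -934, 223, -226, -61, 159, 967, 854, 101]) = [-934, -226, -194, -61, 101, 159, 223, 854, 967]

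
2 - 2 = 0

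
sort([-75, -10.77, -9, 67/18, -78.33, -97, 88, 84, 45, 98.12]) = [-97, -78.33, -75, -10.77, -9, 67/18, 45, 84, 88, 98.12]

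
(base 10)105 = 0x69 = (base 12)89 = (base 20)55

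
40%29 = 11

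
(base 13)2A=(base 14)28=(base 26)1A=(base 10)36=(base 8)44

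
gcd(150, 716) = 2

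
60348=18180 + 42168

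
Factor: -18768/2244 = -1*2^2*11^(-1)*23^1 = -92/11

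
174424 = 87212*2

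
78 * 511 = 39858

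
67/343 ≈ 0.195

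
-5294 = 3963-9257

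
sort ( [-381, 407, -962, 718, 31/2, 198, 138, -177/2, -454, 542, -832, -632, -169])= [-962, -832, -632, -454, -381, -169, -177/2, 31/2, 138, 198, 407, 542, 718]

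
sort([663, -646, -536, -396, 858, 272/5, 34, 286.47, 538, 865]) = [-646, -536, -396, 34, 272/5, 286.47, 538, 663, 858, 865]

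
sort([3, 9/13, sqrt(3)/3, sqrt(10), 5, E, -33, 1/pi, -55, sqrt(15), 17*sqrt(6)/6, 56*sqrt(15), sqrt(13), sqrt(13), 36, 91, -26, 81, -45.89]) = [-55, -45.89, -33, -26, 1/pi, sqrt(3)/3, 9/13, E, 3, sqrt(10), sqrt(13), sqrt(13), sqrt(15), 5, 17*sqrt(6)/6, 36, 81, 91, 56*sqrt(15)]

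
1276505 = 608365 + 668140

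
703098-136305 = 566793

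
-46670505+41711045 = -4959460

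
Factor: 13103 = 13103^1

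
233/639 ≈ 0.365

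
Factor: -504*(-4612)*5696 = 2^11*3^2*7^1*89^1*1153^1 = 13240055808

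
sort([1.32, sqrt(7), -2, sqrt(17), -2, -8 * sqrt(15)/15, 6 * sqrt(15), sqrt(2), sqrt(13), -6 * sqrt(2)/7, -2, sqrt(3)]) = [-8 * sqrt(15)/15, -2, -2, -2, -6 * sqrt(2)/7, 1.32, sqrt(2), sqrt(3), sqrt(7), sqrt(13), sqrt(17), 6 * sqrt(15)]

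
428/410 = 214/205 ≈ 1.04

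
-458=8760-9218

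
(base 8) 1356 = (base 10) 750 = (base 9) 1023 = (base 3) 1000210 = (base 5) 11000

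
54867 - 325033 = -270166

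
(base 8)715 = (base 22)kl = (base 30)fb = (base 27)h2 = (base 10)461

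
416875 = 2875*145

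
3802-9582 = -5780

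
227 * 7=1589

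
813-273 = 540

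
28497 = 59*483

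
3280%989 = 313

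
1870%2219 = 1870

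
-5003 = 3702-8705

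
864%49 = 31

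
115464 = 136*849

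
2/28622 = 1/14311 ≈ 0.0000699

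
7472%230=112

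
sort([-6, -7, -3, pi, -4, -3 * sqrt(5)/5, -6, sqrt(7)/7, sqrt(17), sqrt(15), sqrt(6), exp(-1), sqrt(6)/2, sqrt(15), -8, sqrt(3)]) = [-8, -7, -6, -6, -4, -3, -3 * sqrt(5)/5, exp(-1), sqrt(7)/7, sqrt(6)/2, sqrt(3), sqrt(6), pi, sqrt(15), sqrt(15), sqrt(17)]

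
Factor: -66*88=-1*2^4*3^1*11^2=-5808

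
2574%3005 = 2574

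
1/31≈0.0323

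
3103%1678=1425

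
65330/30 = 2177 + 2/3 ≈ 2177.67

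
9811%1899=316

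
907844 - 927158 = -19314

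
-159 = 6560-6719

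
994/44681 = 142/6383≈0.0222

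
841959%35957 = 14948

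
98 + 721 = 819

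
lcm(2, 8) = 8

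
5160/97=53 + 19/97 ≈ 53.20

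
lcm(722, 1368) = 25992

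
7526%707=456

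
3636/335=10 + 286/335 ≈ 10.85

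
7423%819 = 52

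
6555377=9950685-3395308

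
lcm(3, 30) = 30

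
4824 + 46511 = 51335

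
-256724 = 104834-361558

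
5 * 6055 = 30275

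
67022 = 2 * 33511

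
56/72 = 7/9 ≈ 0.778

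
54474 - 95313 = -40839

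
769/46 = 16 + 33/46 ≈ 16.72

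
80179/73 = 1098 + 25/73 ≈ 1098.34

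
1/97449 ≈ 0.0000103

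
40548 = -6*(-6758)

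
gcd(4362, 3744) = 6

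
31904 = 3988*8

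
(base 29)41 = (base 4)1311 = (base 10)117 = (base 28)45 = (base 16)75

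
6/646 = 3/323 ≈ 0.00929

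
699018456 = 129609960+569408496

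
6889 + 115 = 7004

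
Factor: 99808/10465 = 2^5 * 5^(-1) * 7^(-1) * 13^(-1) * 23^(-1) * 3119^1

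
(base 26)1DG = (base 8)2006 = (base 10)1030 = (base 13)613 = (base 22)22I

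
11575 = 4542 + 7033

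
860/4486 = 430/2243 ≈ 0.192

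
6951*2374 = 16501674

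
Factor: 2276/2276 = 1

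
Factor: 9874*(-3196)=-1*2^3*17^1*47^1*4937^1=-31557304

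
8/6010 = 4/3005 ≈ 0.00133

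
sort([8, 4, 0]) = [0, 4, 8]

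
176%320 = 176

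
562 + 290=852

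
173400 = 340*510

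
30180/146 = 206 + 52/73 ≈ 206.71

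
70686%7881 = 7638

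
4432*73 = 323536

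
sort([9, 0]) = [0, 9]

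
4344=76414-72070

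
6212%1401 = 608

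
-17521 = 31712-49233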